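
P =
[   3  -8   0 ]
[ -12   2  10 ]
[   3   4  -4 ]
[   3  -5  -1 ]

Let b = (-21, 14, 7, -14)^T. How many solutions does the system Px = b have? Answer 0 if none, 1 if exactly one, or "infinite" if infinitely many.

infinite

Row reduce the augmented matrix [P | b].
R2 ← R2 + (4)·R1: [0, -30, 10, -70]
R3 ← R3 − R1: [0, 12, -4, 28]
R4 ← R4 − R1: [0, 3, -1, 7]
R3 ← R3 + (2/5)·R2: [0, 0, 0, 0]
R4 ← R4 + (1/10)·R2: [0, 0, 0, 0]
The echelon form has 2 nonzero rows, and every pivot lies in the first 3 columns, so rank(P) = rank([P|b]) = 2.
The system is consistent.
rank = 2 < 3 unknowns, so there are infinitely many solutions.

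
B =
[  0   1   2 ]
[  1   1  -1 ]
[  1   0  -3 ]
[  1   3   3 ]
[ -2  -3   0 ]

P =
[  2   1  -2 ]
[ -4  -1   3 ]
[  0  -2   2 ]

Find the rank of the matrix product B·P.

2

First compute BP:
[[ -4,  -5,   7],
 [ -2,   2,  -1],
 [  2,   7,  -8],
 [-10,  -8,  13],
 [  8,   1,  -5]]
Now row reduce the product.
R2 ← R2 − (1/2)·R1: [0, 9/2, -9/2]
R3 ← R3 + (1/2)·R1: [0, 9/2, -9/2]
R4 ← R4 − (5/2)·R1: [0, 9/2, -9/2]
R5 ← R5 + (2)·R1: [0, -9, 9]
R3 ← R3 − R2: [0, 0, 0]
R4 ← R4 − R2: [0, 0, 0]
R5 ← R5 + (2)·R2: [0, 0, 0]
2 nonzero rows, so rank(BP) = 2.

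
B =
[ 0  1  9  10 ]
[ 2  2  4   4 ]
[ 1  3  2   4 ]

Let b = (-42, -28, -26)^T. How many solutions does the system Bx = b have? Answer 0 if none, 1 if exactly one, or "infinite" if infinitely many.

Row reduce the augmented matrix [B | b].
Swap R1 ↔ R2
R3 ← R3 − (1/2)·R1: [0, 2, 0, 2, -12]
R3 ← R3 − (2)·R2: [0, 0, -18, -18, 72]
The echelon form has 3 nonzero rows, and every pivot lies in the first 4 columns, so rank(B) = rank([B|b]) = 3.
The system is consistent.
rank = 3 < 4 unknowns, so there are infinitely many solutions.

infinite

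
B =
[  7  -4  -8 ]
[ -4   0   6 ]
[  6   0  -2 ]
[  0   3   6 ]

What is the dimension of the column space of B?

3

Row reduce to echelon form.
R2 ← R2 + (4/7)·R1: [0, -16/7, 10/7]
R3 ← R3 − (6/7)·R1: [0, 24/7, 34/7]
R3 ← R3 + (3/2)·R2: [0, 0, 7]
R4 ← R4 + (21/16)·R2: [0, 0, 63/8]
R4 ← R4 − (9/8)·R3: [0, 0, 0]
Echelon form has 3 nonzero rows, so rank(B) = 3.
The column space has dimension equal to the rank: 3.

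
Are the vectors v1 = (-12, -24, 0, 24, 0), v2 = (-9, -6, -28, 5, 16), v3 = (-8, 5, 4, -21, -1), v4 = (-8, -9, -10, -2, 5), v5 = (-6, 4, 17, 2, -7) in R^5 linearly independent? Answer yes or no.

yes

Form the matrix with these vectors as rows and row reduce.
R2 ← R2 − (3/4)·R1: [0, 12, -28, -13, 16]
R3 ← R3 − (2/3)·R1: [0, 21, 4, -37, -1]
R4 ← R4 − (2/3)·R1: [0, 7, -10, -18, 5]
R5 ← R5 − (1/2)·R1: [0, 16, 17, -10, -7]
R3 ← R3 − (7/4)·R2: [0, 0, 53, -57/4, -29]
R4 ← R4 − (7/12)·R2: [0, 0, 19/3, -125/12, -13/3]
R5 ← R5 − (4/3)·R2: [0, 0, 163/3, 22/3, -85/3]
R4 ← R4 − (19/159)·R3: [0, 0, 0, -2771/318, -46/53]
R5 ← R5 − (163/159)·R3: [0, 0, 0, 13955/636, 74/53]
R5 ← R5 + (13955/5542)·R4: [0, 0, 0, 0, -2187/2771]
5 nonzero rows, so the 5 vectors span a space of dimension 5.
Since 5 = 5, the vectors are linearly independent.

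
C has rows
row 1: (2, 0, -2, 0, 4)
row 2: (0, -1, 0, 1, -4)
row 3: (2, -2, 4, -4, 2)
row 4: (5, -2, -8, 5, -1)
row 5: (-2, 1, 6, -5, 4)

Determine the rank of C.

3

Row reduce to echelon form.
R3 ← R3 − R1: [0, -2, 6, -4, -2]
R4 ← R4 − (5/2)·R1: [0, -2, -3, 5, -11]
R5 ← R5 + R1: [0, 1, 4, -5, 8]
R3 ← R3 − (2)·R2: [0, 0, 6, -6, 6]
R4 ← R4 − (2)·R2: [0, 0, -3, 3, -3]
R5 ← R5 + R2: [0, 0, 4, -4, 4]
R4 ← R4 + (1/2)·R3: [0, 0, 0, 0, 0]
R5 ← R5 − (2/3)·R3: [0, 0, 0, 0, 0]
Echelon form has 3 nonzero rows, so rank(C) = 3.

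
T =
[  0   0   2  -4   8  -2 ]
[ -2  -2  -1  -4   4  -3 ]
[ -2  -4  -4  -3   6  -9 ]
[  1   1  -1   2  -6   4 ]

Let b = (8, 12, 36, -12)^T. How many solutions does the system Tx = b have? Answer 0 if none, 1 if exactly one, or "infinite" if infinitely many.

infinite

Row reduce the augmented matrix [T | b].
Swap R1 ↔ R2
R3 ← R3 − R1: [0, -2, -3, 1, 2, -6, 24]
R4 ← R4 + (1/2)·R1: [0, 0, -3/2, 0, -4, 5/2, -6]
Swap R2 ↔ R3
R4 ← R4 + (3/4)·R3: [0, 0, 0, -3, 2, 1, 0]
The echelon form has 4 nonzero rows, and every pivot lies in the first 6 columns, so rank(T) = rank([T|b]) = 4.
The system is consistent.
rank = 4 < 6 unknowns, so there are infinitely many solutions.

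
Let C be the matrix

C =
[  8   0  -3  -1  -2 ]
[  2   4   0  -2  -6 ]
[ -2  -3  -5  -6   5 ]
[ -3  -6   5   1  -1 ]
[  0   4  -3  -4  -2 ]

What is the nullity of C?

Row reduce to echelon form.
R2 ← R2 − (1/4)·R1: [0, 4, 3/4, -7/4, -11/2]
R3 ← R3 + (1/4)·R1: [0, -3, -23/4, -25/4, 9/2]
R4 ← R4 + (3/8)·R1: [0, -6, 31/8, 5/8, -7/4]
R3 ← R3 + (3/4)·R2: [0, 0, -83/16, -121/16, 3/8]
R4 ← R4 + (3/2)·R2: [0, 0, 5, -2, -10]
R5 ← R5 − R2: [0, 0, -15/4, -9/4, 7/2]
R4 ← R4 + (80/83)·R3: [0, 0, 0, -771/83, -800/83]
R5 ← R5 − (60/83)·R3: [0, 0, 0, 267/83, 268/83]
R5 ← R5 + (89/257)·R4: [0, 0, 0, 0, -28/257]
5 nonzero rows, so rank(C) = 5.
C has 5 columns; by rank–nullity, nullity = 5 − 5 = 0.

0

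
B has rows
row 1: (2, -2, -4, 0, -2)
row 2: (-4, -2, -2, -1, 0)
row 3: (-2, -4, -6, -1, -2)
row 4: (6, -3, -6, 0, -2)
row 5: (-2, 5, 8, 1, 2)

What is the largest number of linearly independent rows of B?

Row reduce to echelon form.
R2 ← R2 + (2)·R1: [0, -6, -10, -1, -4]
R3 ← R3 + R1: [0, -6, -10, -1, -4]
R4 ← R4 − (3)·R1: [0, 3, 6, 0, 4]
R5 ← R5 + R1: [0, 3, 4, 1, 0]
R3 ← R3 − R2: [0, 0, 0, 0, 0]
R4 ← R4 + (1/2)·R2: [0, 0, 1, -1/2, 2]
R5 ← R5 + (1/2)·R2: [0, 0, -1, 1/2, -2]
Swap R3 ↔ R4
R5 ← R5 + R3: [0, 0, 0, 0, 0]
Echelon form has 3 nonzero rows, so rank(B) = 3.
The rank gives the maximum number of linearly independent rows: 3.

3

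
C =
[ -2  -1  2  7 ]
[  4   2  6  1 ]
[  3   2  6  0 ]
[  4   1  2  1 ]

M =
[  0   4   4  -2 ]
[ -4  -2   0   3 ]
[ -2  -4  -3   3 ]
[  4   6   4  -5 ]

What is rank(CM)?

2

First compute CM:
[[ 28,  28,  14, -28],
 [-16,  -6,   2,  11],
 [-20, -16,  -6,  18],
 [ -4,  12,  14,  -4]]
Now row reduce the product.
R2 ← R2 + (4/7)·R1: [0, 10, 10, -5]
R3 ← R3 + (5/7)·R1: [0, 4, 4, -2]
R4 ← R4 + (1/7)·R1: [0, 16, 16, -8]
R3 ← R3 − (2/5)·R2: [0, 0, 0, 0]
R4 ← R4 − (8/5)·R2: [0, 0, 0, 0]
2 nonzero rows, so rank(CM) = 2.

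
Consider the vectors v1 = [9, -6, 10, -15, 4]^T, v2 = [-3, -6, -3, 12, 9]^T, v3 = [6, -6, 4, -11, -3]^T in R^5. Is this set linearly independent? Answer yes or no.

Form the matrix with these vectors as rows and row reduce.
R2 ← R2 + (1/3)·R1: [0, -8, 1/3, 7, 31/3]
R3 ← R3 − (2/3)·R1: [0, -2, -8/3, -1, -17/3]
R3 ← R3 − (1/4)·R2: [0, 0, -11/4, -11/4, -33/4]
3 nonzero rows, so the 3 vectors span a space of dimension 3.
Since 3 = 3, the vectors are linearly independent.

yes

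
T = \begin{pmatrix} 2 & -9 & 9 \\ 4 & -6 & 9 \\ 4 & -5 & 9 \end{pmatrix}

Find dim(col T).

Row reduce to echelon form.
R2 ← R2 − (2)·R1: [0, 12, -9]
R3 ← R3 − (2)·R1: [0, 13, -9]
R3 ← R3 − (13/12)·R2: [0, 0, 3/4]
Echelon form has 3 nonzero rows, so rank(T) = 3.
The column space has dimension equal to the rank: 3.

3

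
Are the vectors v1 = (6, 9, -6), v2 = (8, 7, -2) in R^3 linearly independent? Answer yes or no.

Form the matrix with these vectors as rows and row reduce.
R2 ← R2 − (4/3)·R1: [0, -5, 6]
2 nonzero rows, so the 2 vectors span a space of dimension 2.
Since 2 = 2, the vectors are linearly independent.

yes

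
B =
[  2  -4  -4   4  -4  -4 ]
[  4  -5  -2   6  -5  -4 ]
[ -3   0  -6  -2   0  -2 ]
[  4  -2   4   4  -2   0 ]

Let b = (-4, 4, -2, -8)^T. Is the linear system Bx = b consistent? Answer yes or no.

no

Row reduce the augmented matrix [B | b].
R2 ← R2 − (2)·R1: [0, 3, 6, -2, 3, 4, 12]
R3 ← R3 + (3/2)·R1: [0, -6, -12, 4, -6, -8, -8]
R4 ← R4 − (2)·R1: [0, 6, 12, -4, 6, 8, 0]
R3 ← R3 + (2)·R2: [0, 0, 0, 0, 0, 0, 16]
R4 ← R4 − (2)·R2: [0, 0, 0, 0, 0, 0, -24]
R4 ← R4 + (3/2)·R3: [0, 0, 0, 0, 0, 0, 0]
The echelon form has 3 nonzero rows; the last pivot sits in the augmented column, so rank(B) = 2 but rank([B|b]) = 3.
Since the ranks differ, the system is inconsistent.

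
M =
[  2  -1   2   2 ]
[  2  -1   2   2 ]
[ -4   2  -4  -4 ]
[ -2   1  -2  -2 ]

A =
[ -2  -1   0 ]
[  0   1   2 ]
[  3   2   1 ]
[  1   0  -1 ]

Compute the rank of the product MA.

1

First compute MA:
[[  4,   1,  -2],
 [  4,   1,  -2],
 [ -8,  -2,   4],
 [ -4,  -1,   2]]
Now row reduce the product.
R2 ← R2 − R1: [0, 0, 0]
R3 ← R3 + (2)·R1: [0, 0, 0]
R4 ← R4 + R1: [0, 0, 0]
1 nonzero row, so rank(MA) = 1.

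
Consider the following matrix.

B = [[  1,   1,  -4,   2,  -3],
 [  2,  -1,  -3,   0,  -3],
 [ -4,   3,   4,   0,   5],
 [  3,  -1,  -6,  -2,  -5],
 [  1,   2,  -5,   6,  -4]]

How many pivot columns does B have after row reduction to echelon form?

Row reduce to echelon form.
R2 ← R2 − (2)·R1: [0, -3, 5, -4, 3]
R3 ← R3 + (4)·R1: [0, 7, -12, 8, -7]
R4 ← R4 − (3)·R1: [0, -4, 6, -8, 4]
R5 ← R5 − R1: [0, 1, -1, 4, -1]
R3 ← R3 + (7/3)·R2: [0, 0, -1/3, -4/3, 0]
R4 ← R4 − (4/3)·R2: [0, 0, -2/3, -8/3, 0]
R5 ← R5 + (1/3)·R2: [0, 0, 2/3, 8/3, 0]
R4 ← R4 − (2)·R3: [0, 0, 0, 0, 0]
R5 ← R5 + (2)·R3: [0, 0, 0, 0, 0]
Echelon form has 3 nonzero rows, so rank(B) = 3.
Each nonzero row contributes one pivot column: 3 pivot columns.

3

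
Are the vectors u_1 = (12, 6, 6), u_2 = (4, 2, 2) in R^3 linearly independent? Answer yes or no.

Form the matrix with these vectors as rows and row reduce.
R2 ← R2 − (1/3)·R1: [0, 0, 0]
1 nonzero row, so the 2 vectors span a space of dimension 1.
Since 1 < 2, the vectors are linearly dependent.

no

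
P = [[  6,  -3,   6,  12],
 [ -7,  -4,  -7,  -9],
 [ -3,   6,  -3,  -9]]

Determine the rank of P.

2

Row reduce to echelon form.
R2 ← R2 + (7/6)·R1: [0, -15/2, 0, 5]
R3 ← R3 + (1/2)·R1: [0, 9/2, 0, -3]
R3 ← R3 + (3/5)·R2: [0, 0, 0, 0]
Echelon form has 2 nonzero rows, so rank(P) = 2.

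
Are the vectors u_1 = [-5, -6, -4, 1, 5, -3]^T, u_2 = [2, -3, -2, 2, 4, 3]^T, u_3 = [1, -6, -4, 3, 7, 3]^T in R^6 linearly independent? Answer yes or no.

Form the matrix with these vectors as rows and row reduce.
R2 ← R2 + (2/5)·R1: [0, -27/5, -18/5, 12/5, 6, 9/5]
R3 ← R3 + (1/5)·R1: [0, -36/5, -24/5, 16/5, 8, 12/5]
R3 ← R3 − (4/3)·R2: [0, 0, 0, 0, 0, 0]
2 nonzero rows, so the 3 vectors span a space of dimension 2.
Since 2 < 3, the vectors are linearly dependent.

no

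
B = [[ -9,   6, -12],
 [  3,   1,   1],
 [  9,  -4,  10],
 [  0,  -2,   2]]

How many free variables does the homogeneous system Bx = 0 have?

1

Row reduce to echelon form.
R2 ← R2 + (1/3)·R1: [0, 3, -3]
R3 ← R3 + R1: [0, 2, -2]
R3 ← R3 − (2/3)·R2: [0, 0, 0]
R4 ← R4 + (2/3)·R2: [0, 0, 0]
2 nonzero rows, so rank(B) = 2.
B has 3 columns; by rank–nullity, nullity = 3 − 2 = 1.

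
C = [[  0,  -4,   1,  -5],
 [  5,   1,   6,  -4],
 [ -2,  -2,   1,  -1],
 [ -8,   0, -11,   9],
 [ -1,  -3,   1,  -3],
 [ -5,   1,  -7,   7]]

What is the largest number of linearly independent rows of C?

Row reduce to echelon form.
Swap R1 ↔ R2
R3 ← R3 + (2/5)·R1: [0, -8/5, 17/5, -13/5]
R4 ← R4 + (8/5)·R1: [0, 8/5, -7/5, 13/5]
R5 ← R5 + (1/5)·R1: [0, -14/5, 11/5, -19/5]
R6 ← R6 + R1: [0, 2, -1, 3]
R3 ← R3 − (2/5)·R2: [0, 0, 3, -3/5]
R4 ← R4 + (2/5)·R2: [0, 0, -1, 3/5]
R5 ← R5 − (7/10)·R2: [0, 0, 3/2, -3/10]
R6 ← R6 + (1/2)·R2: [0, 0, -1/2, 1/2]
R4 ← R4 + (1/3)·R3: [0, 0, 0, 2/5]
R5 ← R5 − (1/2)·R3: [0, 0, 0, 0]
R6 ← R6 + (1/6)·R3: [0, 0, 0, 2/5]
R6 ← R6 − R4: [0, 0, 0, 0]
Echelon form has 4 nonzero rows, so rank(C) = 4.
The rank gives the maximum number of linearly independent rows: 4.

4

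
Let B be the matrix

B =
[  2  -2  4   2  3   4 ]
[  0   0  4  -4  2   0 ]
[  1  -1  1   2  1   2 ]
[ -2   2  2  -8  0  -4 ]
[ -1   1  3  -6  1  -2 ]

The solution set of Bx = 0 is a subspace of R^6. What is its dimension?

Row reduce to echelon form.
R3 ← R3 − (1/2)·R1: [0, 0, -1, 1, -1/2, 0]
R4 ← R4 + R1: [0, 0, 6, -6, 3, 0]
R5 ← R5 + (1/2)·R1: [0, 0, 5, -5, 5/2, 0]
R3 ← R3 + (1/4)·R2: [0, 0, 0, 0, 0, 0]
R4 ← R4 − (3/2)·R2: [0, 0, 0, 0, 0, 0]
R5 ← R5 − (5/4)·R2: [0, 0, 0, 0, 0, 0]
2 nonzero rows, so rank(B) = 2.
B has 6 columns; by rank–nullity, nullity = 6 − 2 = 4.

4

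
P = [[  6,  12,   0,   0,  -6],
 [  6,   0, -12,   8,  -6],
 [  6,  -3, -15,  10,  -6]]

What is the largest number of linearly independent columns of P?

2

Row reduce to echelon form.
R2 ← R2 − R1: [0, -12, -12, 8, 0]
R3 ← R3 − R1: [0, -15, -15, 10, 0]
R3 ← R3 − (5/4)·R2: [0, 0, 0, 0, 0]
Echelon form has 2 nonzero rows, so rank(P) = 2.
The rank gives the maximum number of linearly independent columns: 2.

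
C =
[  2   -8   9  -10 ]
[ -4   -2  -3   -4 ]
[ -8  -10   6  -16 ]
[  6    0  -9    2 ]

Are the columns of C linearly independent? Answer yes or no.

Row reduce C to echelon form.
R2 ← R2 + (2)·R1: [0, -18, 15, -24]
R3 ← R3 + (4)·R1: [0, -42, 42, -56]
R4 ← R4 − (3)·R1: [0, 24, -36, 32]
R3 ← R3 − (7/3)·R2: [0, 0, 7, 0]
R4 ← R4 + (4/3)·R2: [0, 0, -16, 0]
R4 ← R4 + (16/7)·R3: [0, 0, 0, 0]
3 pivots among 4 columns.
Only 3 < 4 pivot columns, so the columns are linearly dependent.

no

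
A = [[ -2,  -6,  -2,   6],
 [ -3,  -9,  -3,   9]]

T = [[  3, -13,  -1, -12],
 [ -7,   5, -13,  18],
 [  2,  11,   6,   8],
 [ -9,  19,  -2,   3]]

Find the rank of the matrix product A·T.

First compute AT:
[[-22,  88,  56, -82],
 [-33, 132,  84, -123]]
Now row reduce the product.
R2 ← R2 − (3/2)·R1: [0, 0, 0, 0]
1 nonzero row, so rank(AT) = 1.

1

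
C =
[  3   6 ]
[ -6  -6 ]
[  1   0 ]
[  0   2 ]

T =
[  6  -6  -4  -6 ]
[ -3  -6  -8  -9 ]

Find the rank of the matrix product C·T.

2

First compute CT:
[[  0, -54, -60, -72],
 [-18,  72,  72,  90],
 [  6,  -6,  -4,  -6],
 [ -6, -12, -16, -18]]
Now row reduce the product.
Swap R1 ↔ R2
R3 ← R3 + (1/3)·R1: [0, 18, 20, 24]
R4 ← R4 − (1/3)·R1: [0, -36, -40, -48]
R3 ← R3 + (1/3)·R2: [0, 0, 0, 0]
R4 ← R4 − (2/3)·R2: [0, 0, 0, 0]
2 nonzero rows, so rank(CT) = 2.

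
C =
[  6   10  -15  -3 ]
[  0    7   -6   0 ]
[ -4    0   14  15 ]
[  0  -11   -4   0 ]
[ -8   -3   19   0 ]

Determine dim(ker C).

0

Row reduce to echelon form.
R3 ← R3 + (2/3)·R1: [0, 20/3, 4, 13]
R5 ← R5 + (4/3)·R1: [0, 31/3, -1, -4]
R3 ← R3 − (20/21)·R2: [0, 0, 68/7, 13]
R4 ← R4 + (11/7)·R2: [0, 0, -94/7, 0]
R5 ← R5 − (31/21)·R2: [0, 0, 55/7, -4]
R4 ← R4 + (47/34)·R3: [0, 0, 0, 611/34]
R5 ← R5 − (55/68)·R3: [0, 0, 0, -987/68]
R5 ← R5 + (21/26)·R4: [0, 0, 0, 0]
4 nonzero rows, so rank(C) = 4.
C has 4 columns; by rank–nullity, nullity = 4 − 4 = 0.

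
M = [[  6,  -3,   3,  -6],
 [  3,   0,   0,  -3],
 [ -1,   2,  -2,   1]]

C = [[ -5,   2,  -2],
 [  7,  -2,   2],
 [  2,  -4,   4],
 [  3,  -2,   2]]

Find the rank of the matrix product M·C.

First compute MC:
[[-63,  18, -18],
 [-24,  12, -12],
 [ 18,   0,   0]]
Now row reduce the product.
R2 ← R2 − (8/21)·R1: [0, 36/7, -36/7]
R3 ← R3 + (2/7)·R1: [0, 36/7, -36/7]
R3 ← R3 − R2: [0, 0, 0]
2 nonzero rows, so rank(MC) = 2.

2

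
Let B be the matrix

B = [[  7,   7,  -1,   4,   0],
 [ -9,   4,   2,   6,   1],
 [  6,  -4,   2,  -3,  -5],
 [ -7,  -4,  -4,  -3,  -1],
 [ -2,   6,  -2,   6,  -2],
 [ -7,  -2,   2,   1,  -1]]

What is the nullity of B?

Row reduce to echelon form.
R2 ← R2 + (9/7)·R1: [0, 13, 5/7, 78/7, 1]
R3 ← R3 − (6/7)·R1: [0, -10, 20/7, -45/7, -5]
R4 ← R4 + R1: [0, 3, -5, 1, -1]
R5 ← R5 + (2/7)·R1: [0, 8, -16/7, 50/7, -2]
R6 ← R6 + R1: [0, 5, 1, 5, -1]
R3 ← R3 + (10/13)·R2: [0, 0, 310/91, 15/7, -55/13]
R4 ← R4 − (3/13)·R2: [0, 0, -470/91, -11/7, -16/13]
R5 ← R5 − (8/13)·R2: [0, 0, -248/91, 2/7, -34/13]
R6 ← R6 − (5/13)·R2: [0, 0, 66/91, 5/7, -18/13]
R4 ← R4 + (47/31)·R3: [0, 0, 0, 52/31, -237/31]
R5 ← R5 + (4/5)·R3: [0, 0, 0, 2, -6]
R6 ← R6 − (33/155)·R3: [0, 0, 0, 8/31, -15/31]
R5 ← R5 − (31/26)·R4: [0, 0, 0, 0, 81/26]
R6 ← R6 − (2/13)·R4: [0, 0, 0, 0, 9/13]
R6 ← R6 − (2/9)·R5: [0, 0, 0, 0, 0]
5 nonzero rows, so rank(B) = 5.
B has 5 columns; by rank–nullity, nullity = 5 − 5 = 0.

0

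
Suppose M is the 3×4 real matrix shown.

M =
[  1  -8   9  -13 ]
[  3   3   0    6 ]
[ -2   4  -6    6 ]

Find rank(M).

2

Row reduce to echelon form.
R2 ← R2 − (3)·R1: [0, 27, -27, 45]
R3 ← R3 + (2)·R1: [0, -12, 12, -20]
R3 ← R3 + (4/9)·R2: [0, 0, 0, 0]
Echelon form has 2 nonzero rows, so rank(M) = 2.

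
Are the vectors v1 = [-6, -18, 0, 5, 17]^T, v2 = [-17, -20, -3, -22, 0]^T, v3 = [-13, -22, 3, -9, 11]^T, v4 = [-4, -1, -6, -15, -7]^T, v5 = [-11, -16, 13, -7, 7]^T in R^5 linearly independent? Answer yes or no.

no

Form the matrix with these vectors as rows and row reduce.
R2 ← R2 − (17/6)·R1: [0, 31, -3, -217/6, -289/6]
R3 ← R3 − (13/6)·R1: [0, 17, 3, -119/6, -155/6]
R4 ← R4 − (2/3)·R1: [0, 11, -6, -55/3, -55/3]
R5 ← R5 − (11/6)·R1: [0, 17, 13, -97/6, -145/6]
R3 ← R3 − (17/31)·R2: [0, 0, 144/31, 0, 18/31]
R4 ← R4 − (11/31)·R2: [0, 0, -153/31, -11/2, -77/62]
R5 ← R5 − (17/31)·R2: [0, 0, 454/31, 11/3, 209/93]
R4 ← R4 + (17/16)·R3: [0, 0, 0, -11/2, -5/8]
R5 ← R5 − (227/72)·R3: [0, 0, 0, 11/3, 5/12]
R5 ← R5 + (2/3)·R4: [0, 0, 0, 0, 0]
4 nonzero rows, so the 5 vectors span a space of dimension 4.
Since 4 < 5, the vectors are linearly dependent.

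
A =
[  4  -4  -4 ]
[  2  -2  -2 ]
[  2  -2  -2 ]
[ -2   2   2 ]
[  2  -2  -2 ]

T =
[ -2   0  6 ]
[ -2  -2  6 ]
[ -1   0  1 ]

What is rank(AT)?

1

First compute AT:
[[  4,   8,  -4],
 [  2,   4,  -2],
 [  2,   4,  -2],
 [ -2,  -4,   2],
 [  2,   4,  -2]]
Now row reduce the product.
R2 ← R2 − (1/2)·R1: [0, 0, 0]
R3 ← R3 − (1/2)·R1: [0, 0, 0]
R4 ← R4 + (1/2)·R1: [0, 0, 0]
R5 ← R5 − (1/2)·R1: [0, 0, 0]
1 nonzero row, so rank(AT) = 1.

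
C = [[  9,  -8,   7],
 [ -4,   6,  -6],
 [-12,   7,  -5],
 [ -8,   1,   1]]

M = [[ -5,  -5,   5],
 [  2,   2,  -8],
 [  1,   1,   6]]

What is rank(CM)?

First compute CM:
[[-54, -54, 151],
 [ 26,  26, -104],
 [ 69,  69, -146],
 [ 43,  43, -42]]
Now row reduce the product.
R2 ← R2 + (13/27)·R1: [0, 0, -845/27]
R3 ← R3 + (23/18)·R1: [0, 0, 845/18]
R4 ← R4 + (43/54)·R1: [0, 0, 4225/54]
R3 ← R3 + (3/2)·R2: [0, 0, 0]
R4 ← R4 + (5/2)·R2: [0, 0, 0]
2 nonzero rows, so rank(CM) = 2.

2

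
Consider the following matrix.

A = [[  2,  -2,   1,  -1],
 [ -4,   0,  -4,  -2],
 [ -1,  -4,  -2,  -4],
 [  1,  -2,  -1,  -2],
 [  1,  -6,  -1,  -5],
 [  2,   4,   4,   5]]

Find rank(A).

3

Row reduce to echelon form.
R2 ← R2 + (2)·R1: [0, -4, -2, -4]
R3 ← R3 + (1/2)·R1: [0, -5, -3/2, -9/2]
R4 ← R4 − (1/2)·R1: [0, -1, -3/2, -3/2]
R5 ← R5 − (1/2)·R1: [0, -5, -3/2, -9/2]
R6 ← R6 − R1: [0, 6, 3, 6]
R3 ← R3 − (5/4)·R2: [0, 0, 1, 1/2]
R4 ← R4 − (1/4)·R2: [0, 0, -1, -1/2]
R5 ← R5 − (5/4)·R2: [0, 0, 1, 1/2]
R6 ← R6 + (3/2)·R2: [0, 0, 0, 0]
R4 ← R4 + R3: [0, 0, 0, 0]
R5 ← R5 − R3: [0, 0, 0, 0]
Echelon form has 3 nonzero rows, so rank(A) = 3.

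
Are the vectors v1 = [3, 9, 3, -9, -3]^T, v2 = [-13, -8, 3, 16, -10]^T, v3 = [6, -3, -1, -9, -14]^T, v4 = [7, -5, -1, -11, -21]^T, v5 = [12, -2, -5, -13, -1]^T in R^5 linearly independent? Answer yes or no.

Form the matrix with these vectors as rows and row reduce.
R2 ← R2 + (13/3)·R1: [0, 31, 16, -23, -23]
R3 ← R3 − (2)·R1: [0, -21, -7, 9, -8]
R4 ← R4 − (7/3)·R1: [0, -26, -8, 10, -14]
R5 ← R5 − (4)·R1: [0, -38, -17, 23, 11]
R3 ← R3 + (21/31)·R2: [0, 0, 119/31, -204/31, -731/31]
R4 ← R4 + (26/31)·R2: [0, 0, 168/31, -288/31, -1032/31]
R5 ← R5 + (38/31)·R2: [0, 0, 81/31, -161/31, -533/31]
R4 ← R4 − (24/17)·R3: [0, 0, 0, 0, 0]
R5 ← R5 − (81/119)·R3: [0, 0, 0, -5/7, -8/7]
Swap R4 ↔ R5
4 nonzero rows, so the 5 vectors span a space of dimension 4.
Since 4 < 5, the vectors are linearly dependent.

no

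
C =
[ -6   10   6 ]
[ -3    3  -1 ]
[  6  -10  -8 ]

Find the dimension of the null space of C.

Row reduce to echelon form.
R2 ← R2 − (1/2)·R1: [0, -2, -4]
R3 ← R3 + R1: [0, 0, -2]
3 nonzero rows, so rank(C) = 3.
C has 3 columns; by rank–nullity, nullity = 3 − 3 = 0.

0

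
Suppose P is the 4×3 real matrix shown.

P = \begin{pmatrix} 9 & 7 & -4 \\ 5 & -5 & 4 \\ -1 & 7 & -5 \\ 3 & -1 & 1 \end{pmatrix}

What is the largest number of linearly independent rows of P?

2

Row reduce to echelon form.
R2 ← R2 − (5/9)·R1: [0, -80/9, 56/9]
R3 ← R3 + (1/9)·R1: [0, 70/9, -49/9]
R4 ← R4 − (1/3)·R1: [0, -10/3, 7/3]
R3 ← R3 + (7/8)·R2: [0, 0, 0]
R4 ← R4 − (3/8)·R2: [0, 0, 0]
Echelon form has 2 nonzero rows, so rank(P) = 2.
The rank gives the maximum number of linearly independent rows: 2.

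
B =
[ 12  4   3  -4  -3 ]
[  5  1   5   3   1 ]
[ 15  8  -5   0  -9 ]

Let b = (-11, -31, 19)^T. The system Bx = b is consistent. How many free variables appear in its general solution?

Row reduce the augmented matrix [B | b].
R2 ← R2 − (5/12)·R1: [0, -2/3, 15/4, 14/3, 9/4, -317/12]
R3 ← R3 − (5/4)·R1: [0, 3, -35/4, 5, -21/4, 131/4]
R3 ← R3 + (9/2)·R2: [0, 0, 65/8, 26, 39/8, -689/8]
The echelon form has 3 nonzero rows, and every pivot lies in the first 5 columns, so rank(B) = rank([B|b]) = 3.
The system is consistent.
Free variables = (unknowns) − (rank) = 5 − 3 = 2.

2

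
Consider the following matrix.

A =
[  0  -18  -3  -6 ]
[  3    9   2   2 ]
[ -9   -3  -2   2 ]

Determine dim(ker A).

Row reduce to echelon form.
Swap R1 ↔ R2
R3 ← R3 + (3)·R1: [0, 24, 4, 8]
R3 ← R3 + (4/3)·R2: [0, 0, 0, 0]
2 nonzero rows, so rank(A) = 2.
A has 4 columns; by rank–nullity, nullity = 4 − 2 = 2.

2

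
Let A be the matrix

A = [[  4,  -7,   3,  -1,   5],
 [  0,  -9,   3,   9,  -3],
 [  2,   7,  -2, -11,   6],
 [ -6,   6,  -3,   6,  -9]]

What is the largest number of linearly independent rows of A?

Row reduce to echelon form.
R3 ← R3 − (1/2)·R1: [0, 21/2, -7/2, -21/2, 7/2]
R4 ← R4 + (3/2)·R1: [0, -9/2, 3/2, 9/2, -3/2]
R3 ← R3 + (7/6)·R2: [0, 0, 0, 0, 0]
R4 ← R4 − (1/2)·R2: [0, 0, 0, 0, 0]
Echelon form has 2 nonzero rows, so rank(A) = 2.
The rank gives the maximum number of linearly independent rows: 2.

2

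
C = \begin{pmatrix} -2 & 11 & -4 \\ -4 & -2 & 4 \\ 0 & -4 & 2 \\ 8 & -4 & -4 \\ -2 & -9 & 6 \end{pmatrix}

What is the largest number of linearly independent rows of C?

2

Row reduce to echelon form.
R2 ← R2 − (2)·R1: [0, -24, 12]
R4 ← R4 + (4)·R1: [0, 40, -20]
R5 ← R5 − R1: [0, -20, 10]
R3 ← R3 − (1/6)·R2: [0, 0, 0]
R4 ← R4 + (5/3)·R2: [0, 0, 0]
R5 ← R5 − (5/6)·R2: [0, 0, 0]
Echelon form has 2 nonzero rows, so rank(C) = 2.
The rank gives the maximum number of linearly independent rows: 2.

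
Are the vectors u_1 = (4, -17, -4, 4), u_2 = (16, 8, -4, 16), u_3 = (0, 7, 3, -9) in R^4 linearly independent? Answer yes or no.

Form the matrix with these vectors as rows and row reduce.
R2 ← R2 − (4)·R1: [0, 76, 12, 0]
R3 ← R3 − (7/76)·R2: [0, 0, 36/19, -9]
3 nonzero rows, so the 3 vectors span a space of dimension 3.
Since 3 = 3, the vectors are linearly independent.

yes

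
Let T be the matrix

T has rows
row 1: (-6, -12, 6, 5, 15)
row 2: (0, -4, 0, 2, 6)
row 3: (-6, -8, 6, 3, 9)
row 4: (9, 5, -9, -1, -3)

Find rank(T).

Row reduce to echelon form.
R3 ← R3 − R1: [0, 4, 0, -2, -6]
R4 ← R4 + (3/2)·R1: [0, -13, 0, 13/2, 39/2]
R3 ← R3 + R2: [0, 0, 0, 0, 0]
R4 ← R4 − (13/4)·R2: [0, 0, 0, 0, 0]
Echelon form has 2 nonzero rows, so rank(T) = 2.

2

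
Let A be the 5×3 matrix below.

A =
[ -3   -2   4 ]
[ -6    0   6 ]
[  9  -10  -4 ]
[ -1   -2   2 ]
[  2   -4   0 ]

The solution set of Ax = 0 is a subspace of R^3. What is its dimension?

1

Row reduce to echelon form.
R2 ← R2 − (2)·R1: [0, 4, -2]
R3 ← R3 + (3)·R1: [0, -16, 8]
R4 ← R4 − (1/3)·R1: [0, -4/3, 2/3]
R5 ← R5 + (2/3)·R1: [0, -16/3, 8/3]
R3 ← R3 + (4)·R2: [0, 0, 0]
R4 ← R4 + (1/3)·R2: [0, 0, 0]
R5 ← R5 + (4/3)·R2: [0, 0, 0]
2 nonzero rows, so rank(A) = 2.
A has 3 columns; by rank–nullity, nullity = 3 − 2 = 1.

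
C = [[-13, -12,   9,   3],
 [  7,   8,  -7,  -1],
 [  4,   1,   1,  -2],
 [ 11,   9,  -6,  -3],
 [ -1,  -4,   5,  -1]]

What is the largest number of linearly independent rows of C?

2

Row reduce to echelon form.
R2 ← R2 + (7/13)·R1: [0, 20/13, -28/13, 8/13]
R3 ← R3 + (4/13)·R1: [0, -35/13, 49/13, -14/13]
R4 ← R4 + (11/13)·R1: [0, -15/13, 21/13, -6/13]
R5 ← R5 − (1/13)·R1: [0, -40/13, 56/13, -16/13]
R3 ← R3 + (7/4)·R2: [0, 0, 0, 0]
R4 ← R4 + (3/4)·R2: [0, 0, 0, 0]
R5 ← R5 + (2)·R2: [0, 0, 0, 0]
Echelon form has 2 nonzero rows, so rank(C) = 2.
The rank gives the maximum number of linearly independent rows: 2.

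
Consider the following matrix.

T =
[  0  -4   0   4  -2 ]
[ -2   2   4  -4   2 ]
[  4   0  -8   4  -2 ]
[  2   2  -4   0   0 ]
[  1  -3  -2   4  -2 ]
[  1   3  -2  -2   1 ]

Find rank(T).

Row reduce to echelon form.
Swap R1 ↔ R2
R3 ← R3 + (2)·R1: [0, 4, 0, -4, 2]
R4 ← R4 + R1: [0, 4, 0, -4, 2]
R5 ← R5 + (1/2)·R1: [0, -2, 0, 2, -1]
R6 ← R6 + (1/2)·R1: [0, 4, 0, -4, 2]
R3 ← R3 + R2: [0, 0, 0, 0, 0]
R4 ← R4 + R2: [0, 0, 0, 0, 0]
R5 ← R5 − (1/2)·R2: [0, 0, 0, 0, 0]
R6 ← R6 + R2: [0, 0, 0, 0, 0]
Echelon form has 2 nonzero rows, so rank(T) = 2.

2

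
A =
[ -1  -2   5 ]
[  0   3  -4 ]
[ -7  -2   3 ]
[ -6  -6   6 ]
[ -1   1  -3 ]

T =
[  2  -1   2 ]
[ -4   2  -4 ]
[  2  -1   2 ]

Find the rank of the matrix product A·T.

1

First compute AT:
[[ 16,  -8,  16],
 [-20,  10, -20],
 [  0,   0,   0],
 [ 24, -12,  24],
 [-12,   6, -12]]
Now row reduce the product.
R2 ← R2 + (5/4)·R1: [0, 0, 0]
R4 ← R4 − (3/2)·R1: [0, 0, 0]
R5 ← R5 + (3/4)·R1: [0, 0, 0]
1 nonzero row, so rank(AT) = 1.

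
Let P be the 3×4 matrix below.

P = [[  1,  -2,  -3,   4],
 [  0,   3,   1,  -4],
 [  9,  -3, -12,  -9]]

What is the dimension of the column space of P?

Row reduce to echelon form.
R3 ← R3 − (9)·R1: [0, 15, 15, -45]
R3 ← R3 − (5)·R2: [0, 0, 10, -25]
Echelon form has 3 nonzero rows, so rank(P) = 3.
The column space has dimension equal to the rank: 3.

3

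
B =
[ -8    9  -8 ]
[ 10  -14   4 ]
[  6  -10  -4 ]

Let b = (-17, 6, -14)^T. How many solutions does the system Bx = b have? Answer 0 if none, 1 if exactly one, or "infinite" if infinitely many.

1

Row reduce the augmented matrix [B | b].
R2 ← R2 + (5/4)·R1: [0, -11/4, -6, -61/4]
R3 ← R3 + (3/4)·R1: [0, -13/4, -10, -107/4]
R3 ← R3 − (13/11)·R2: [0, 0, -32/11, -96/11]
The echelon form has 3 nonzero rows, and every pivot lies in the first 3 columns, so rank(B) = rank([B|b]) = 3.
The system is consistent.
rank = 3 = number of unknowns, so the solution is unique.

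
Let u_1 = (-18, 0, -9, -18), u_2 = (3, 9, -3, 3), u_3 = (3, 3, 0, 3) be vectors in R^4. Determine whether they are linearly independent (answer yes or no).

Form the matrix with these vectors as rows and row reduce.
R2 ← R2 + (1/6)·R1: [0, 9, -9/2, 0]
R3 ← R3 + (1/6)·R1: [0, 3, -3/2, 0]
R3 ← R3 − (1/3)·R2: [0, 0, 0, 0]
2 nonzero rows, so the 3 vectors span a space of dimension 2.
Since 2 < 3, the vectors are linearly dependent.

no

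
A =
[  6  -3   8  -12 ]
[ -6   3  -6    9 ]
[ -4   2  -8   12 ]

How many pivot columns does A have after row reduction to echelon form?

Row reduce to echelon form.
R2 ← R2 + R1: [0, 0, 2, -3]
R3 ← R3 + (2/3)·R1: [0, 0, -8/3, 4]
R3 ← R3 + (4/3)·R2: [0, 0, 0, 0]
Echelon form has 2 nonzero rows, so rank(A) = 2.
Each nonzero row contributes one pivot column: 2 pivot columns.

2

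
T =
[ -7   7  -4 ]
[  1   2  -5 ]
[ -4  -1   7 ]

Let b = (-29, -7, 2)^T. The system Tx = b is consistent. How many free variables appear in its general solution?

1

Row reduce the augmented matrix [T | b].
R2 ← R2 + (1/7)·R1: [0, 3, -39/7, -78/7]
R3 ← R3 − (4/7)·R1: [0, -5, 65/7, 130/7]
R3 ← R3 + (5/3)·R2: [0, 0, 0, 0]
The echelon form has 2 nonzero rows, and every pivot lies in the first 3 columns, so rank(T) = rank([T|b]) = 2.
The system is consistent.
Free variables = (unknowns) − (rank) = 3 − 2 = 1.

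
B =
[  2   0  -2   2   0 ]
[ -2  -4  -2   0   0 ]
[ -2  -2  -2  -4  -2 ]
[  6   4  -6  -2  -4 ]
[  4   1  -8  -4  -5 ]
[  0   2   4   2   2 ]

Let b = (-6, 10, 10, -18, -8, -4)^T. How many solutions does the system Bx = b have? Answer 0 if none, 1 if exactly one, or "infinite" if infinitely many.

Row reduce the augmented matrix [B | b].
R2 ← R2 + R1: [0, -4, -4, 2, 0, 4]
R3 ← R3 + R1: [0, -2, -4, -2, -2, 4]
R4 ← R4 − (3)·R1: [0, 4, 0, -8, -4, 0]
R5 ← R5 − (2)·R1: [0, 1, -4, -8, -5, 4]
R3 ← R3 − (1/2)·R2: [0, 0, -2, -3, -2, 2]
R4 ← R4 + R2: [0, 0, -4, -6, -4, 4]
R5 ← R5 + (1/4)·R2: [0, 0, -5, -15/2, -5, 5]
R6 ← R6 + (1/2)·R2: [0, 0, 2, 3, 2, -2]
R4 ← R4 − (2)·R3: [0, 0, 0, 0, 0, 0]
R5 ← R5 − (5/2)·R3: [0, 0, 0, 0, 0, 0]
R6 ← R6 + R3: [0, 0, 0, 0, 0, 0]
The echelon form has 3 nonzero rows, and every pivot lies in the first 5 columns, so rank(B) = rank([B|b]) = 3.
The system is consistent.
rank = 3 < 5 unknowns, so there are infinitely many solutions.

infinite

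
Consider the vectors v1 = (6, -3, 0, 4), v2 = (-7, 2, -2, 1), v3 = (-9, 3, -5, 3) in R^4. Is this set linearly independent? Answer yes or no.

yes

Form the matrix with these vectors as rows and row reduce.
R2 ← R2 + (7/6)·R1: [0, -3/2, -2, 17/3]
R3 ← R3 + (3/2)·R1: [0, -3/2, -5, 9]
R3 ← R3 − R2: [0, 0, -3, 10/3]
3 nonzero rows, so the 3 vectors span a space of dimension 3.
Since 3 = 3, the vectors are linearly independent.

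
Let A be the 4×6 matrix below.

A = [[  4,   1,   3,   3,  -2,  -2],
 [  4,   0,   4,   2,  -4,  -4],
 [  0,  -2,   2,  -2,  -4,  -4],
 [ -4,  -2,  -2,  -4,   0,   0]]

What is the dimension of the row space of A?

2

Row reduce to echelon form.
R2 ← R2 − R1: [0, -1, 1, -1, -2, -2]
R4 ← R4 + R1: [0, -1, 1, -1, -2, -2]
R3 ← R3 − (2)·R2: [0, 0, 0, 0, 0, 0]
R4 ← R4 − R2: [0, 0, 0, 0, 0, 0]
Echelon form has 2 nonzero rows, so rank(A) = 2.
The row space has dimension equal to the rank: 2.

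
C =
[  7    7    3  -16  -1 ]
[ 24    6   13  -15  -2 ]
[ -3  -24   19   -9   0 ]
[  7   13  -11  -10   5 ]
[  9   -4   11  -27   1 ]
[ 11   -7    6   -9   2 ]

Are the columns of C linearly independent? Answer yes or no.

yes

Row reduce C to echelon form.
R2 ← R2 − (24/7)·R1: [0, -18, 19/7, 279/7, 10/7]
R3 ← R3 + (3/7)·R1: [0, -21, 142/7, -111/7, -3/7]
R4 ← R4 − R1: [0, 6, -14, 6, 6]
R5 ← R5 − (9/7)·R1: [0, -13, 50/7, -45/7, 16/7]
R6 ← R6 − (11/7)·R1: [0, -18, 9/7, 113/7, 25/7]
R3 ← R3 − (7/6)·R2: [0, 0, 719/42, -873/14, -44/21]
R4 ← R4 + (1/3)·R2: [0, 0, -275/21, 135/7, 136/21]
R5 ← R5 − (13/18)·R2: [0, 0, 653/126, -493/14, 79/63]
R6 ← R6 − R2: [0, 0, -10/7, -166/7, 15/7]
R4 ← R4 + (550/719)·R3: [0, 0, 0, -20430/719, 3504/719]
R5 ← R5 − (653/2157)·R3: [0, 0, 0, -11746/719, 4073/2157]
R6 ← R6 + (60/719)·R3: [0, 0, 0, -20792/719, 1415/719]
R5 ← R5 − (5873/10215)·R4: [0, 0, 0, 0, -1037/1135]
R6 ← R6 − (10396/10215)·R4: [0, 0, 0, 0, -10187/3405]
R6 ← R6 − (167/51)·R5: [0, 0, 0, 0, 0]
5 pivots among 5 columns.
Every column is a pivot column, so the columns are linearly independent.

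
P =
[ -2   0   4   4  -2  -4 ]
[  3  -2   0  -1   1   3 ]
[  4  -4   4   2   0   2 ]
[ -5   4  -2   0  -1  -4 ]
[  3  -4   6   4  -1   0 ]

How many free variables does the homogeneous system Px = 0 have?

4

Row reduce to echelon form.
R2 ← R2 + (3/2)·R1: [0, -2, 6, 5, -2, -3]
R3 ← R3 + (2)·R1: [0, -4, 12, 10, -4, -6]
R4 ← R4 − (5/2)·R1: [0, 4, -12, -10, 4, 6]
R5 ← R5 + (3/2)·R1: [0, -4, 12, 10, -4, -6]
R3 ← R3 − (2)·R2: [0, 0, 0, 0, 0, 0]
R4 ← R4 + (2)·R2: [0, 0, 0, 0, 0, 0]
R5 ← R5 − (2)·R2: [0, 0, 0, 0, 0, 0]
2 nonzero rows, so rank(P) = 2.
P has 6 columns; by rank–nullity, nullity = 6 − 2 = 4.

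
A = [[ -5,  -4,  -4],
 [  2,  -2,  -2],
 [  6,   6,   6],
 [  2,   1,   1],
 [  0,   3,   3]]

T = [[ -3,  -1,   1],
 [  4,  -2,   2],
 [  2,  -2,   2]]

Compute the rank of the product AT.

First compute AT:
[[ -9,  21, -21],
 [-18,   6,  -6],
 [ 18, -30,  30],
 [  0,  -6,   6],
 [ 18, -12,  12]]
Now row reduce the product.
R2 ← R2 − (2)·R1: [0, -36, 36]
R3 ← R3 + (2)·R1: [0, 12, -12]
R5 ← R5 + (2)·R1: [0, 30, -30]
R3 ← R3 + (1/3)·R2: [0, 0, 0]
R4 ← R4 − (1/6)·R2: [0, 0, 0]
R5 ← R5 + (5/6)·R2: [0, 0, 0]
2 nonzero rows, so rank(AT) = 2.

2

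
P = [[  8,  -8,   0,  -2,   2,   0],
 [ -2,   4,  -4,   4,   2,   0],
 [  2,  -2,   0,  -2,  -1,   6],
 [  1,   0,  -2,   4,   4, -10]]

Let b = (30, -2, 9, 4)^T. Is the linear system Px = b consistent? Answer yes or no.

Row reduce the augmented matrix [P | b].
R2 ← R2 + (1/4)·R1: [0, 2, -4, 7/2, 5/2, 0, 11/2]
R3 ← R3 − (1/4)·R1: [0, 0, 0, -3/2, -3/2, 6, 3/2]
R4 ← R4 − (1/8)·R1: [0, 1, -2, 17/4, 15/4, -10, 1/4]
R4 ← R4 − (1/2)·R2: [0, 0, 0, 5/2, 5/2, -10, -5/2]
R4 ← R4 + (5/3)·R3: [0, 0, 0, 0, 0, 0, 0]
The echelon form has 3 nonzero rows, and every pivot lies in the first 6 columns, so rank(P) = rank([P|b]) = 3.
The system is consistent.

yes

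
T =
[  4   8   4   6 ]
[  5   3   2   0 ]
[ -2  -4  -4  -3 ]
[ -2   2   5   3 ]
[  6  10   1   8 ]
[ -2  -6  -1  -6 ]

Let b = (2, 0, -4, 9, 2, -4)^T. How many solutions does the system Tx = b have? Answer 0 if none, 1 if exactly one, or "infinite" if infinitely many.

Row reduce the augmented matrix [T | b].
R2 ← R2 − (5/4)·R1: [0, -7, -3, -15/2, -5/2]
R3 ← R3 + (1/2)·R1: [0, 0, -2, 0, -3]
R4 ← R4 + (1/2)·R1: [0, 6, 7, 6, 10]
R5 ← R5 − (3/2)·R1: [0, -2, -5, -1, -1]
R6 ← R6 + (1/2)·R1: [0, -2, 1, -3, -3]
R4 ← R4 + (6/7)·R2: [0, 0, 31/7, -3/7, 55/7]
R5 ← R5 − (2/7)·R2: [0, 0, -29/7, 8/7, -2/7]
R6 ← R6 − (2/7)·R2: [0, 0, 13/7, -6/7, -16/7]
R4 ← R4 + (31/14)·R3: [0, 0, 0, -3/7, 17/14]
R5 ← R5 − (29/14)·R3: [0, 0, 0, 8/7, 83/14]
R6 ← R6 + (13/14)·R3: [0, 0, 0, -6/7, -71/14]
R5 ← R5 + (8/3)·R4: [0, 0, 0, 0, 55/6]
R6 ← R6 − (2)·R4: [0, 0, 0, 0, -15/2]
R6 ← R6 + (9/11)·R5: [0, 0, 0, 0, 0]
The echelon form has 5 nonzero rows; the last pivot sits in the augmented column, so rank(T) = 4 but rank([T|b]) = 5.
Since the ranks differ, the system is inconsistent.
It has no solutions.

0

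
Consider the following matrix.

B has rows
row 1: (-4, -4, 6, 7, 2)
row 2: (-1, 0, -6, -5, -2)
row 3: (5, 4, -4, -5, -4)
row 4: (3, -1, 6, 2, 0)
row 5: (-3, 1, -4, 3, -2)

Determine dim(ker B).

Row reduce to echelon form.
R2 ← R2 − (1/4)·R1: [0, 1, -15/2, -27/4, -5/2]
R3 ← R3 + (5/4)·R1: [0, -1, 7/2, 15/4, -3/2]
R4 ← R4 + (3/4)·R1: [0, -4, 21/2, 29/4, 3/2]
R5 ← R5 − (3/4)·R1: [0, 4, -17/2, -9/4, -7/2]
R3 ← R3 + R2: [0, 0, -4, -3, -4]
R4 ← R4 + (4)·R2: [0, 0, -39/2, -79/4, -17/2]
R5 ← R5 − (4)·R2: [0, 0, 43/2, 99/4, 13/2]
R4 ← R4 − (39/8)·R3: [0, 0, 0, -41/8, 11]
R5 ← R5 + (43/8)·R3: [0, 0, 0, 69/8, -15]
R5 ← R5 + (69/41)·R4: [0, 0, 0, 0, 144/41]
5 nonzero rows, so rank(B) = 5.
B has 5 columns; by rank–nullity, nullity = 5 − 5 = 0.

0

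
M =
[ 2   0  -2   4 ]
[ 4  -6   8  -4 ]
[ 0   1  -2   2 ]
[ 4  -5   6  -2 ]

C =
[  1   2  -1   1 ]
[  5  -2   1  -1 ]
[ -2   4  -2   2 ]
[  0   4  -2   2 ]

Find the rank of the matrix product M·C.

First compute MC:
[[  6,  12,  -6,   6],
 [-42,  36, -18,  18],
 [  9,  -2,   1,  -1],
 [-33,  34, -17,  17]]
Now row reduce the product.
R2 ← R2 + (7)·R1: [0, 120, -60, 60]
R3 ← R3 − (3/2)·R1: [0, -20, 10, -10]
R4 ← R4 + (11/2)·R1: [0, 100, -50, 50]
R3 ← R3 + (1/6)·R2: [0, 0, 0, 0]
R4 ← R4 − (5/6)·R2: [0, 0, 0, 0]
2 nonzero rows, so rank(MC) = 2.

2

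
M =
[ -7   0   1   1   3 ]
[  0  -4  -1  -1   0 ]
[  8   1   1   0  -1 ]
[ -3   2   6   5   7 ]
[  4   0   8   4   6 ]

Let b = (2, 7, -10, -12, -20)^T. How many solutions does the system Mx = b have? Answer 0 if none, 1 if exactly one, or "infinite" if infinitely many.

1

Row reduce the augmented matrix [M | b].
R3 ← R3 + (8/7)·R1: [0, 1, 15/7, 8/7, 17/7, -54/7]
R4 ← R4 − (3/7)·R1: [0, 2, 39/7, 32/7, 40/7, -90/7]
R5 ← R5 + (4/7)·R1: [0, 0, 60/7, 32/7, 54/7, -132/7]
R3 ← R3 + (1/4)·R2: [0, 0, 53/28, 25/28, 17/7, -167/28]
R4 ← R4 + (1/2)·R2: [0, 0, 71/14, 57/14, 40/7, -131/14]
R4 ← R4 − (142/53)·R3: [0, 0, 0, 89/53, -42/53, 351/53]
R5 ← R5 − (240/53)·R3: [0, 0, 0, 28/53, -174/53, 432/53]
R5 ← R5 − (28/89)·R4: [0, 0, 0, 0, -270/89, 540/89]
The echelon form has 5 nonzero rows, and every pivot lies in the first 5 columns, so rank(M) = rank([M|b]) = 5.
The system is consistent.
rank = 5 = number of unknowns, so the solution is unique.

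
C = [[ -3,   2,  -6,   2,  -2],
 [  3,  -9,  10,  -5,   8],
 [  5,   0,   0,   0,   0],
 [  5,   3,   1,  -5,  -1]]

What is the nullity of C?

1

Row reduce to echelon form.
R2 ← R2 + R1: [0, -7, 4, -3, 6]
R3 ← R3 + (5/3)·R1: [0, 10/3, -10, 10/3, -10/3]
R4 ← R4 + (5/3)·R1: [0, 19/3, -9, -5/3, -13/3]
R3 ← R3 + (10/21)·R2: [0, 0, -170/21, 40/21, -10/21]
R4 ← R4 + (19/21)·R2: [0, 0, -113/21, -92/21, 23/21]
R4 ← R4 − (113/170)·R3: [0, 0, 0, -96/17, 24/17]
4 nonzero rows, so rank(C) = 4.
C has 5 columns; by rank–nullity, nullity = 5 − 4 = 1.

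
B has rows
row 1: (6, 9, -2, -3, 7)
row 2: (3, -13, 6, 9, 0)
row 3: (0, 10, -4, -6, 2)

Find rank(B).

Row reduce to echelon form.
R2 ← R2 − (1/2)·R1: [0, -35/2, 7, 21/2, -7/2]
R3 ← R3 + (4/7)·R2: [0, 0, 0, 0, 0]
Echelon form has 2 nonzero rows, so rank(B) = 2.

2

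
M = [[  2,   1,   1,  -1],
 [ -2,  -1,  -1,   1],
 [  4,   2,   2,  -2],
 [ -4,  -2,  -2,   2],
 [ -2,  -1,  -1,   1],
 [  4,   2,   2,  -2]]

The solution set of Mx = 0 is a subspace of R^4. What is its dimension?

Row reduce to echelon form.
R2 ← R2 + R1: [0, 0, 0, 0]
R3 ← R3 − (2)·R1: [0, 0, 0, 0]
R4 ← R4 + (2)·R1: [0, 0, 0, 0]
R5 ← R5 + R1: [0, 0, 0, 0]
R6 ← R6 − (2)·R1: [0, 0, 0, 0]
1 nonzero row, so rank(M) = 1.
M has 4 columns; by rank–nullity, nullity = 4 − 1 = 3.

3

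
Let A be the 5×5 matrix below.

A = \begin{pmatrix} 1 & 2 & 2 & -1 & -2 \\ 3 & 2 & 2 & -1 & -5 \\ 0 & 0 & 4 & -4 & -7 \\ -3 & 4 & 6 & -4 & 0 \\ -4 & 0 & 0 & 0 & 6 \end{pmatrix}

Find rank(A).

Row reduce to echelon form.
R2 ← R2 − (3)·R1: [0, -4, -4, 2, 1]
R4 ← R4 + (3)·R1: [0, 10, 12, -7, -6]
R5 ← R5 + (4)·R1: [0, 8, 8, -4, -2]
R4 ← R4 + (5/2)·R2: [0, 0, 2, -2, -7/2]
R5 ← R5 + (2)·R2: [0, 0, 0, 0, 0]
R4 ← R4 − (1/2)·R3: [0, 0, 0, 0, 0]
Echelon form has 3 nonzero rows, so rank(A) = 3.

3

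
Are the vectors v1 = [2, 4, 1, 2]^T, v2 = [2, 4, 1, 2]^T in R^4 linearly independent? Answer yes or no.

Form the matrix with these vectors as rows and row reduce.
R2 ← R2 − R1: [0, 0, 0, 0]
1 nonzero row, so the 2 vectors span a space of dimension 1.
Since 1 < 2, the vectors are linearly dependent.

no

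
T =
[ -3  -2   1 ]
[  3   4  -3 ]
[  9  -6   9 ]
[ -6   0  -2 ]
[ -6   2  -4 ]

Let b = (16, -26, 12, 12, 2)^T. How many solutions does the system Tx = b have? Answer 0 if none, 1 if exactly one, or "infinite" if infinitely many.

Row reduce the augmented matrix [T | b].
R2 ← R2 + R1: [0, 2, -2, -10]
R3 ← R3 + (3)·R1: [0, -12, 12, 60]
R4 ← R4 − (2)·R1: [0, 4, -4, -20]
R5 ← R5 − (2)·R1: [0, 6, -6, -30]
R3 ← R3 + (6)·R2: [0, 0, 0, 0]
R4 ← R4 − (2)·R2: [0, 0, 0, 0]
R5 ← R5 − (3)·R2: [0, 0, 0, 0]
The echelon form has 2 nonzero rows, and every pivot lies in the first 3 columns, so rank(T) = rank([T|b]) = 2.
The system is consistent.
rank = 2 < 3 unknowns, so there are infinitely many solutions.

infinite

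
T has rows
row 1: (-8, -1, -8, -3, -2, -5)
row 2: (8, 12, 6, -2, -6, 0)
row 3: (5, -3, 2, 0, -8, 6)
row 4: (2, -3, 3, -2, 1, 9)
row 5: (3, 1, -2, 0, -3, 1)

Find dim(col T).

Row reduce to echelon form.
R2 ← R2 + R1: [0, 11, -2, -5, -8, -5]
R3 ← R3 + (5/8)·R1: [0, -29/8, -3, -15/8, -37/4, 23/8]
R4 ← R4 + (1/4)·R1: [0, -13/4, 1, -11/4, 1/2, 31/4]
R5 ← R5 + (3/8)·R1: [0, 5/8, -5, -9/8, -15/4, -7/8]
R3 ← R3 + (29/88)·R2: [0, 0, -161/44, -155/44, -523/44, 27/22]
R4 ← R4 + (13/44)·R2: [0, 0, 9/22, -93/22, -41/22, 69/11]
R5 ← R5 − (5/88)·R2: [0, 0, -215/44, -37/44, -145/44, -13/22]
R4 ← R4 + (18/161)·R3: [0, 0, 0, -744/161, -514/161, 1032/161]
R5 ← R5 − (215/161)·R3: [0, 0, 0, 622/161, 2025/161, -359/161]
R5 ← R5 + (311/372)·R4: [0, 0, 0, 0, 1843/186, 97/31]
Echelon form has 5 nonzero rows, so rank(T) = 5.
The column space has dimension equal to the rank: 5.

5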